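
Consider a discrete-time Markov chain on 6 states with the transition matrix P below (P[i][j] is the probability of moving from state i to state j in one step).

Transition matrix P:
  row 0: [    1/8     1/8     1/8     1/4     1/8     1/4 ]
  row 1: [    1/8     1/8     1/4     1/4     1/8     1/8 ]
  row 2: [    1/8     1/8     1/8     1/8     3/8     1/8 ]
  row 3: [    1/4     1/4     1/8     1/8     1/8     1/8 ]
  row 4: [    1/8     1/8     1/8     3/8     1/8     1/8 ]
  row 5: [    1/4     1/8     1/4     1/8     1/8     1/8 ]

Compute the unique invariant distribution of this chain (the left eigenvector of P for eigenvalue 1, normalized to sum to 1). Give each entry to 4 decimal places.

Balance equations π_j = Σ_i π_i·P[i][j]:
  π_0 = 1/8·π_0 + 1/8·π_1 + 1/8·π_2 + 1/4·π_3 + 1/8·π_4 + 1/4·π_5
  π_1 = 1/8·π_0 + 1/8·π_1 + 1/8·π_2 + 1/4·π_3 + 1/8·π_4 + 1/8·π_5
  π_2 = 1/8·π_0 + 1/4·π_1 + 1/8·π_2 + 1/8·π_3 + 1/8·π_4 + 1/4·π_5
  π_3 = 1/4·π_0 + 1/4·π_1 + 1/8·π_2 + 1/8·π_3 + 3/8·π_4 + 1/8·π_5
  π_4 = 1/8·π_0 + 1/8·π_1 + 3/8·π_2 + 1/8·π_3 + 1/8·π_4 + 1/8·π_5
  normalize: π_0 + π_1 + π_2 + π_3 + π_4 + π_5 = 1
Solving the linear system gives exactly π = [3517/20803, 3137/20803, 95/586, 4293/20803, 97/586, 3040/20803].

π = [0.1691, 0.1508, 0.1621, 0.2064, 0.1655, 0.1461]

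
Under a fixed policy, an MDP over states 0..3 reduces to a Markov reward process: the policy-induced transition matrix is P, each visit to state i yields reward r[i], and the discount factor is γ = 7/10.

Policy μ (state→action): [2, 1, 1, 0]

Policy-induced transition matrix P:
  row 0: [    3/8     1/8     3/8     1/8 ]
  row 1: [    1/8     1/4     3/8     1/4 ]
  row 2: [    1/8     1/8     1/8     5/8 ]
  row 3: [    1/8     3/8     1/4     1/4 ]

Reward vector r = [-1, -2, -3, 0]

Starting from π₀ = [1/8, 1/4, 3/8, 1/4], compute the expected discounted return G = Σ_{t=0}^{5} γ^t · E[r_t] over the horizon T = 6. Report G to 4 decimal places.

G = -4.4862

t=0: π = [0.1250, 0.2500, 0.3750, 0.2500], E[r] = -1.7500, γ^t·E[r] = -1.750000, running G = -1.750000
t=1: π = [0.1563, 0.2188, 0.2500, 0.3750], E[r] = -1.3438, γ^t·E[r] = -0.940625, running G = -2.690625
t=2: π = [0.1641, 0.2461, 0.2656, 0.3242], E[r] = -1.4531, γ^t·E[r] = -0.712031, running G = -3.402656
t=3: π = [0.1660, 0.2368, 0.2681, 0.3291], E[r] = -1.4438, γ^t·E[r] = -0.495240, running G = -3.897896
t=4: π = [0.1665, 0.2369, 0.2668, 0.3298], E[r] = -1.4408, γ^t·E[r] = -0.345935, running G = -4.243831
t=5: π = [0.1666, 0.2371, 0.2671, 0.3293], E[r] = -1.4419, γ^t·E[r] = -0.242346, running G = -4.486177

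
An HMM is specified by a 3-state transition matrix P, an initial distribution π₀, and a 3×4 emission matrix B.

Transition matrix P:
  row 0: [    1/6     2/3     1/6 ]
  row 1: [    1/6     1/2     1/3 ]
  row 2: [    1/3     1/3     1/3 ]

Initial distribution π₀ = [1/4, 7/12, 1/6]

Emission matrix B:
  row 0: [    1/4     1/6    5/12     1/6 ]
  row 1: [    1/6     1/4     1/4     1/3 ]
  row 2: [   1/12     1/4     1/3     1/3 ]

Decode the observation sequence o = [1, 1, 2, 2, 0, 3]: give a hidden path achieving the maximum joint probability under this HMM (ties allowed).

path = [1, 1, 2, 0, 1, 1]

t=0: δ = [4.167e-02, 1.458e-01, 4.167e-02]  (obs o_0=1)
t=1: δ = [4.051e-03, 1.823e-02, 1.215e-02]  ψ = [1, 1, 1]  (obs o_1=1)
t=2: δ = [1.688e-03, 2.279e-03, 2.025e-03]  ψ = [2, 1, 1]  (obs o_2=2)
t=3: δ = [2.813e-04, 2.848e-04, 2.532e-04]  ψ = [2, 1, 1]  (obs o_3=2)
t=4: δ = [2.110e-05, 3.126e-05, 7.912e-06]  ψ = [2, 0, 1]  (obs o_4=0)
t=5: δ = [8.683e-07, 5.210e-06, 3.473e-06]  ψ = [1, 1, 1]  (obs o_5=3)
backtrack: best end state = 1; path = [1, 1, 2, 0, 1, 1]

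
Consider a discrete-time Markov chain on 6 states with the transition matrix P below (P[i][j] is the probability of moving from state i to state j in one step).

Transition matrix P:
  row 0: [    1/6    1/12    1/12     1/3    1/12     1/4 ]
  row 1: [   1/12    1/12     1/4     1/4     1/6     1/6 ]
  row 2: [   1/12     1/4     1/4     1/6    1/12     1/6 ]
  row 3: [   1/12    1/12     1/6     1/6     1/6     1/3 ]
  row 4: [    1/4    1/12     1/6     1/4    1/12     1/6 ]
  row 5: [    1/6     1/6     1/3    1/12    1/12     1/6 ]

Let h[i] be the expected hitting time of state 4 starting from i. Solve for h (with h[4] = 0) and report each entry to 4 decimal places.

h = [8.9845, 8.2778, 8.9618, 8.3474, 0.0000, 9.0719]

First-step conditioning: h[4] = 0; for i ≠ 4, h[i] = 1 + Σ_k P[i][k]·h[k].
  h[0] = 1 + 1/6·h[0] + 1/12·h[1] + 1/12·h[2] + 1/3·h[3] + 1/4·h[5]
  h[1] = 1 + 1/12·h[0] + 1/12·h[1] + 1/4·h[2] + 1/4·h[3] + 1/6·h[5]
  h[2] = 1 + 1/12·h[0] + 1/4·h[1] + 1/4·h[2] + 1/6·h[3] + 1/6·h[5]
  h[3] = 1 + 1/12·h[0] + 1/12·h[1] + 1/6·h[2] + 1/6·h[3] + 1/3·h[5]
  h[5] = 1 + 1/6·h[0] + 1/6·h[1] + 1/3·h[2] + 1/12·h[3] + 1/6·h[5]
Solving the 5×5 linear system over states ≠ 4 gives exactly h = [22605/2516, 20827/2516, 5637/629, 10501/1258, 0, 22825/2516] (h[4] = 0 is the target).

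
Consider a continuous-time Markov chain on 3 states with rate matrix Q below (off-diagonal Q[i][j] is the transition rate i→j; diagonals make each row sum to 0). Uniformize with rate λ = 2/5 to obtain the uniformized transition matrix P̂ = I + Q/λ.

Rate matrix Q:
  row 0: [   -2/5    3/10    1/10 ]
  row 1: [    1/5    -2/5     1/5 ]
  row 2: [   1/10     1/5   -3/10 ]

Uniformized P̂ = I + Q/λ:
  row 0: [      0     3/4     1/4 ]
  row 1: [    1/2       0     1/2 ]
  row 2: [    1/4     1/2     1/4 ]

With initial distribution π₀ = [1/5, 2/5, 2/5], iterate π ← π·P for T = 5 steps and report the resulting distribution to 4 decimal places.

π = [0.2795, 0.3734, 0.3471]

t=0: π = [0.2000, 0.4000, 0.4000]
t=1: π = [0.3000, 0.3500, 0.3500]
t=2: π = [0.2625, 0.4000, 0.3375]
t=3: π = [0.2844, 0.3656, 0.3500]
t=4: π = [0.2703, 0.3883, 0.3414]
t=5: π = [0.2795, 0.3734, 0.3471]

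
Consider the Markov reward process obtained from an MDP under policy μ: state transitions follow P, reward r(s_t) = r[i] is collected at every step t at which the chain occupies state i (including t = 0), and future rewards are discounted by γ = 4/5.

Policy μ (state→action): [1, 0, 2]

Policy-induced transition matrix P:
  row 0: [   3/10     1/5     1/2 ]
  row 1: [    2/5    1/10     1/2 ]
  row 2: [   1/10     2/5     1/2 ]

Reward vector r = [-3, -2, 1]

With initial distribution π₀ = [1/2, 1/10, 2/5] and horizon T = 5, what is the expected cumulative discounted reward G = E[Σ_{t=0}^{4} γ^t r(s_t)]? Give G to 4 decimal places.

t=0: π = [0.5000, 0.1000, 0.4000], E[r] = -1.3000, γ^t·E[r] = -1.300000, running G = -1.300000
t=1: π = [0.2300, 0.2700, 0.5000], E[r] = -0.7300, γ^t·E[r] = -0.584000, running G = -1.884000
t=2: π = [0.2270, 0.2730, 0.5000], E[r] = -0.7270, γ^t·E[r] = -0.465280, running G = -2.349280
t=3: π = [0.2273, 0.2727, 0.5000], E[r] = -0.7273, γ^t·E[r] = -0.372378, running G = -2.721658
t=4: π = [0.2273, 0.2727, 0.5000], E[r] = -0.7273, γ^t·E[r] = -0.297890, running G = -3.019547

G = -3.0195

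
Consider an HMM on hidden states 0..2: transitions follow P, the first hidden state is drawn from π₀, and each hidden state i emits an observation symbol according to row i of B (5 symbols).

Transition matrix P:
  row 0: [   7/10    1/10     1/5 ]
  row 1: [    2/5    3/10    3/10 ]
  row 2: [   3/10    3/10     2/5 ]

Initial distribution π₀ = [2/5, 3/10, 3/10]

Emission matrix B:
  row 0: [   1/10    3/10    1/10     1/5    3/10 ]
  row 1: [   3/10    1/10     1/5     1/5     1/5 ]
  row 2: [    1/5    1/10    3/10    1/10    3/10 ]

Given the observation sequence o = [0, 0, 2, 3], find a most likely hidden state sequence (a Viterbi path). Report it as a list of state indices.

path = [1, 1, 0, 0]

t=0: δ = [4.000e-02, 9.000e-02, 6.000e-02]  (obs o_0=0)
t=1: δ = [3.600e-03, 8.100e-03, 5.400e-03]  ψ = [1, 1, 1]  (obs o_1=0)
t=2: δ = [3.240e-04, 4.860e-04, 7.290e-04]  ψ = [1, 1, 1]  (obs o_2=2)
t=3: δ = [4.536e-05, 4.374e-05, 2.916e-05]  ψ = [0, 2, 2]  (obs o_3=3)
backtrack: best end state = 0; path = [1, 1, 0, 0]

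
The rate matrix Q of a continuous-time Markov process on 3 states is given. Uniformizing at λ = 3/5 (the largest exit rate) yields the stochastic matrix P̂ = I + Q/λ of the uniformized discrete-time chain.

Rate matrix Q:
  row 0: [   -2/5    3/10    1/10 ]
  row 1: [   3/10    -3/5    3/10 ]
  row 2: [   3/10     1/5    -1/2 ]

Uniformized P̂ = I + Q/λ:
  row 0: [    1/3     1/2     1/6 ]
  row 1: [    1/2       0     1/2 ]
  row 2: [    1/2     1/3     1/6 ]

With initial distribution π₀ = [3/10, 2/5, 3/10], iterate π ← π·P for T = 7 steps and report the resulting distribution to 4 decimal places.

π = [0.4286, 0.3035, 0.2680]

t=0: π = [0.3000, 0.4000, 0.3000]
t=1: π = [0.4500, 0.2500, 0.3000]
t=2: π = [0.4250, 0.3250, 0.2500]
t=3: π = [0.4292, 0.2958, 0.2750]
t=4: π = [0.4285, 0.3063, 0.2653]
t=5: π = [0.4286, 0.3027, 0.2688]
t=6: π = [0.4286, 0.3039, 0.2676]
t=7: π = [0.4286, 0.3035, 0.2680]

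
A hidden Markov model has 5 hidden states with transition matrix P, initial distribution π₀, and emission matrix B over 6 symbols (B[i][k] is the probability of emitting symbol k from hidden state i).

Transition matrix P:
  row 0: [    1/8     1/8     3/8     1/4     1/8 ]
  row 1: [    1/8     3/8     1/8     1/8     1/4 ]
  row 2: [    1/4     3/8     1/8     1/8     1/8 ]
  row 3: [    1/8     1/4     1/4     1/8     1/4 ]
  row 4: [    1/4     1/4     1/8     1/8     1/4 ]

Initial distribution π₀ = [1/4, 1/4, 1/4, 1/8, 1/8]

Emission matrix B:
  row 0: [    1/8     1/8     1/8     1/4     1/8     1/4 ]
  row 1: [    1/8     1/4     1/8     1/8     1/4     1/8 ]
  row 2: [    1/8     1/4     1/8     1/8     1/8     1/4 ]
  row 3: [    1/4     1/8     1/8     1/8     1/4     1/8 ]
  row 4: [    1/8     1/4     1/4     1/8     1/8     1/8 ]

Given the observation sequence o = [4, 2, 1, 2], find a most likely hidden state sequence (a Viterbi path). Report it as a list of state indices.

path = [1, 1, 1, 4]

t=0: δ = [3.125e-02, 6.250e-02, 3.125e-02, 3.125e-02, 1.562e-02]  (obs o_0=4)
t=1: δ = [9.766e-04, 2.930e-03, 1.465e-03, 9.766e-04, 3.906e-03]  ψ = [1, 1, 0, 0, 1]  (obs o_1=2)
t=2: δ = [1.221e-04, 2.747e-04, 1.221e-04, 6.104e-05, 2.441e-04]  ψ = [4, 1, 4, 4, 4]  (obs o_2=1)
t=3: δ = [7.629e-06, 1.287e-05, 5.722e-06, 4.292e-06, 1.717e-05]  ψ = [4, 1, 0, 1, 1]  (obs o_3=2)
backtrack: best end state = 4; path = [1, 1, 1, 4]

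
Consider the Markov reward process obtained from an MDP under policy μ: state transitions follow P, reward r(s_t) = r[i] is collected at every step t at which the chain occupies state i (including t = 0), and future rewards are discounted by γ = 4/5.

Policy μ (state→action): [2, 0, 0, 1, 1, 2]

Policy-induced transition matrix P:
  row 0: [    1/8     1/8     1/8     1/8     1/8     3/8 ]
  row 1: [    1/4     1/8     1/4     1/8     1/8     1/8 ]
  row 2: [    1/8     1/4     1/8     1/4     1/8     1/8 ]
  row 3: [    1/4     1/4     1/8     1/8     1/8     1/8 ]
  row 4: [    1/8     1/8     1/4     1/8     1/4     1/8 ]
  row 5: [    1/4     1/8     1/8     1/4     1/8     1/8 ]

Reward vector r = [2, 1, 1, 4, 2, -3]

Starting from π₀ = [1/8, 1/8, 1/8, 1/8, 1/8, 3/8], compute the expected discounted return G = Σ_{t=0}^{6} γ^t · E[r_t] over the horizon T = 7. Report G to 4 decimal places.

G = 3.5957

t=0: π = [0.1250, 0.1250, 0.1250, 0.1250, 0.1250, 0.3750], E[r] = 0.1250, γ^t·E[r] = 0.125000, running G = 0.125000
t=1: π = [0.2031, 0.1563, 0.1563, 0.1875, 0.1406, 0.1563], E[r] = 1.2813, γ^t·E[r] = 1.025000, running G = 1.150000
t=2: π = [0.1875, 0.1680, 0.1621, 0.1641, 0.1426, 0.1758], E[r] = 1.1191, γ^t·E[r] = 0.716250, running G = 1.866250
t=3: π = [0.1885, 0.1658, 0.1638, 0.1672, 0.1428, 0.1719], E[r] = 1.1455, γ^t·E[r] = 0.586500, running G = 2.452750
t=4: π = [0.1881, 0.1664, 0.1636, 0.1670, 0.1429, 0.1721], E[r] = 1.1434, γ^t·E[r] = 0.468325, running G = 2.921075
t=5: π = [0.1882, 0.1663, 0.1637, 0.1670, 0.1429, 0.1720], E[r] = 1.1438, γ^t·E[r] = 0.374805, running G = 3.295880
t=6: π = [0.1882, 0.1663, 0.1636, 0.1670, 0.1429, 0.1720], E[r] = 1.1437, γ^t·E[r] = 0.299819, running G = 3.595699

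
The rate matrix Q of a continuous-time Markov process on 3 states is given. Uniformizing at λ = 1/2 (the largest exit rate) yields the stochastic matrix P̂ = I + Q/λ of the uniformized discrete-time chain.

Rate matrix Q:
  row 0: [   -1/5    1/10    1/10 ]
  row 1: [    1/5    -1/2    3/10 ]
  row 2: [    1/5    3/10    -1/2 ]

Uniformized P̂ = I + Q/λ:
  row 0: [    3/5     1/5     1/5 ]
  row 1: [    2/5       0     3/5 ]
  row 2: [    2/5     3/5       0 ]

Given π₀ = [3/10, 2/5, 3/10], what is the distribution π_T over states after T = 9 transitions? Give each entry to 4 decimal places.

π = [0.5000, 0.2495, 0.2505]

t=0: π = [0.3000, 0.4000, 0.3000]
t=1: π = [0.4600, 0.2400, 0.3000]
t=2: π = [0.4920, 0.2720, 0.2360]
t=3: π = [0.4984, 0.2400, 0.2616]
t=4: π = [0.4997, 0.2566, 0.2437]
t=5: π = [0.4999, 0.2461, 0.2539]
t=6: π = [0.5000, 0.2523, 0.2477]
t=7: π = [0.5000, 0.2486, 0.2514]
t=8: π = [0.5000, 0.2508, 0.2492]
t=9: π = [0.5000, 0.2495, 0.2505]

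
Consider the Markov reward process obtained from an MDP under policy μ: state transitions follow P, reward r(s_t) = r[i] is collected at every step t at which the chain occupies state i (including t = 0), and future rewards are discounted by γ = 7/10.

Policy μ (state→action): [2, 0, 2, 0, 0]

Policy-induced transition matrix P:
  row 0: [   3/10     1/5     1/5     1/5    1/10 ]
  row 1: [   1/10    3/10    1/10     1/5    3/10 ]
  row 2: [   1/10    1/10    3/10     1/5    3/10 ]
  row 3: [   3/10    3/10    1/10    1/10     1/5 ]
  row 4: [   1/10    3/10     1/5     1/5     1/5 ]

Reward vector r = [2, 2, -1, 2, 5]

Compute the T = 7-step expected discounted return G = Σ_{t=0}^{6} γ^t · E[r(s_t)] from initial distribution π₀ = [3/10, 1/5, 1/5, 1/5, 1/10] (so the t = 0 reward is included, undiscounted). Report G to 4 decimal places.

t=0: π = [0.3000, 0.2000, 0.2000, 0.2000, 0.1000], E[r] = 1.7000, γ^t·E[r] = 1.700000, running G = 1.700000
t=1: π = [0.2000, 0.2300, 0.1800, 0.1800, 0.2100], E[r] = 2.0900, γ^t·E[r] = 1.463000, running G = 3.163000
t=2: π = [0.1760, 0.2440, 0.1770, 0.1820, 0.2210], E[r] = 2.1320, γ^t·E[r] = 1.044680, running G = 4.207680
t=3: π = [0.1716, 0.2470, 0.1751, 0.1818, 0.2245], E[r] = 2.1482, γ^t·E[r] = 0.736833, running G = 4.944513
t=4: π = [0.1707, 0.2478, 0.1746, 0.1818, 0.2251], E[r] = 2.1513, γ^t·E[r] = 0.516518, running G = 5.461030
t=5: π = [0.1705, 0.2480, 0.1745, 0.1818, 0.2252], E[r] = 2.1520, γ^t·E[r] = 0.361692, running G = 5.822722
t=6: π = [0.1705, 0.2481, 0.1745, 0.1818, 0.2252], E[r] = 2.1522, γ^t·E[r] = 0.253204, running G = 6.075927

G = 6.0759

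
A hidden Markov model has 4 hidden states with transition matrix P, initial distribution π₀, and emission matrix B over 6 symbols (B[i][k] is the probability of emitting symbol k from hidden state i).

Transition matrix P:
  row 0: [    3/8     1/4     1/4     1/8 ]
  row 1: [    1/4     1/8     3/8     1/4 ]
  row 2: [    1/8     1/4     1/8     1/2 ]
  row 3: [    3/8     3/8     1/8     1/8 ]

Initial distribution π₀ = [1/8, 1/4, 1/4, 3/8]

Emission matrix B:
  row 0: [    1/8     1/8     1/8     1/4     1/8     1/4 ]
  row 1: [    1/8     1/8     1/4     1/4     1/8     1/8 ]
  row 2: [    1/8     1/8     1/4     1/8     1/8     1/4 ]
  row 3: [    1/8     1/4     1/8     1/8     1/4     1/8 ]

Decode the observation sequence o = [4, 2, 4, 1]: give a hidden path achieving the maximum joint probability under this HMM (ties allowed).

path = [3, 1, 2, 3]

t=0: δ = [1.562e-02, 3.125e-02, 3.125e-02, 9.375e-02]  (obs o_0=4)
t=1: δ = [4.395e-03, 8.789e-03, 2.930e-03, 1.953e-03]  ψ = [3, 3, 1, 2]  (obs o_1=2)
t=2: δ = [2.747e-04, 1.373e-04, 4.120e-04, 5.493e-04]  ψ = [1, 0, 1, 1]  (obs o_2=4)
t=3: δ = [2.575e-05, 2.575e-05, 8.583e-06, 5.150e-05]  ψ = [3, 3, 0, 2]  (obs o_3=1)
backtrack: best end state = 3; path = [3, 1, 2, 3]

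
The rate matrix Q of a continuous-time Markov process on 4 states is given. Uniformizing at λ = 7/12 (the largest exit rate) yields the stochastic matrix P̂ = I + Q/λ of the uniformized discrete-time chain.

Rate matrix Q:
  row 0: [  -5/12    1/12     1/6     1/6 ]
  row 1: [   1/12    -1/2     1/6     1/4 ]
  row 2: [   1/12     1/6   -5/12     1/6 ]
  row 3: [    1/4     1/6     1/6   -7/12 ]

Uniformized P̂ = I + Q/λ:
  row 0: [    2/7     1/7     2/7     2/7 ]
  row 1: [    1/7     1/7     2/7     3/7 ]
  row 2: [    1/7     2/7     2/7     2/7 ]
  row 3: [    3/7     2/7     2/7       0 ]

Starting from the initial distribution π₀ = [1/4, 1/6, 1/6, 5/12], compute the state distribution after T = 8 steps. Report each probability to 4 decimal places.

π = [0.2488, 0.2189, 0.2857, 0.2466]

t=0: π = [0.2500, 0.1667, 0.1667, 0.4167]
t=1: π = [0.2976, 0.2262, 0.2857, 0.1905]
t=2: π = [0.2398, 0.2109, 0.2857, 0.2636]
t=3: π = [0.2524, 0.2213, 0.2857, 0.2405]
t=4: π = [0.2476, 0.2180, 0.2857, 0.2486]
t=5: π = [0.2493, 0.2192, 0.2857, 0.2458]
t=6: π = [0.2487, 0.2188, 0.2857, 0.2468]
t=7: π = [0.2489, 0.2189, 0.2857, 0.2465]
t=8: π = [0.2488, 0.2189, 0.2857, 0.2466]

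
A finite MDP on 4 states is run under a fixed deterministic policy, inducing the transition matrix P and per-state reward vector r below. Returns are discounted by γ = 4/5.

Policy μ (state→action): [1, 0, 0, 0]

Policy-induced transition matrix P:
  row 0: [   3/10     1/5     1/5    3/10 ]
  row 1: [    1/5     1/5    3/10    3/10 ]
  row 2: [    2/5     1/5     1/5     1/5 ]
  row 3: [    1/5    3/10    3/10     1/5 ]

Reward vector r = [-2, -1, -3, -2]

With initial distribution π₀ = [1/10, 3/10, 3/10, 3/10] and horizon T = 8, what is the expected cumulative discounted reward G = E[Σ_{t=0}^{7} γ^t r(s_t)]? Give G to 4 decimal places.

G = -8.3997

t=0: π = [0.1000, 0.3000, 0.3000, 0.3000], E[r] = -2.0000, γ^t·E[r] = -2.000000, running G = -2.000000
t=1: π = [0.2700, 0.2300, 0.2600, 0.2400], E[r] = -2.0300, γ^t·E[r] = -1.624000, running G = -3.624000
t=2: π = [0.2790, 0.2240, 0.2470, 0.2500], E[r] = -2.0230, γ^t·E[r] = -1.294720, running G = -4.918720
t=3: π = [0.2773, 0.2250, 0.2474, 0.2503], E[r] = -2.0224, γ^t·E[r] = -1.035469, running G = -5.954189
t=4: π = [0.2772, 0.2250, 0.2475, 0.2502], E[r] = -2.0225, γ^t·E[r] = -0.828416, running G = -6.782605
t=5: π = [0.2772, 0.2250, 0.2475, 0.2502], E[r] = -2.0225, γ^t·E[r] = -0.662734, running G = -7.445339
t=6: π = [0.2772, 0.2250, 0.2475, 0.2502], E[r] = -2.0225, γ^t·E[r] = -0.530187, running G = -7.975525
t=7: π = [0.2772, 0.2250, 0.2475, 0.2502], E[r] = -2.0225, γ^t·E[r] = -0.424149, running G = -8.399675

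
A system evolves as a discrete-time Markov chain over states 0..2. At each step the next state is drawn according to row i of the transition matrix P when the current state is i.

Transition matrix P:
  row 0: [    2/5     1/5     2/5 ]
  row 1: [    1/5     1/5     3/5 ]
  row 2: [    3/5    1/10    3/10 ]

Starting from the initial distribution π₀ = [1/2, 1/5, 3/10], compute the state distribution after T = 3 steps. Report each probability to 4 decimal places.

π = [0.4468, 0.1607, 0.3925]

t=0: π = [0.5000, 0.2000, 0.3000]
t=1: π = [0.4200, 0.1700, 0.4100]
t=2: π = [0.4480, 0.1590, 0.3930]
t=3: π = [0.4468, 0.1607, 0.3925]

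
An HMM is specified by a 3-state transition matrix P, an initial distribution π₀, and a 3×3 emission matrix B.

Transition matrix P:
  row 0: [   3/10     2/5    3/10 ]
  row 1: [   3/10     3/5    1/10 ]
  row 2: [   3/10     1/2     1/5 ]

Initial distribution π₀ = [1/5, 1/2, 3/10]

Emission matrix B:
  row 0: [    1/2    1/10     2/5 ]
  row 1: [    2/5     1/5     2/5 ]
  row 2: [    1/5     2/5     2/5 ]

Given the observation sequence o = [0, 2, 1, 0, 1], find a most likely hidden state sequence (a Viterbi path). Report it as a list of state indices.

t=0: δ = [1.000e-01, 2.000e-01, 6.000e-02]  (obs o_0=0)
t=1: δ = [2.400e-02, 4.800e-02, 1.200e-02]  ψ = [1, 1, 0]  (obs o_1=2)
t=2: δ = [1.440e-03, 5.760e-03, 2.880e-03]  ψ = [1, 1, 0]  (obs o_2=1)
t=3: δ = [8.640e-04, 1.382e-03, 1.152e-04]  ψ = [1, 1, 1]  (obs o_3=0)
t=4: δ = [4.147e-05, 1.659e-04, 1.037e-04]  ψ = [1, 1, 0]  (obs o_4=1)
backtrack: best end state = 1; path = [1, 1, 1, 1, 1]

path = [1, 1, 1, 1, 1]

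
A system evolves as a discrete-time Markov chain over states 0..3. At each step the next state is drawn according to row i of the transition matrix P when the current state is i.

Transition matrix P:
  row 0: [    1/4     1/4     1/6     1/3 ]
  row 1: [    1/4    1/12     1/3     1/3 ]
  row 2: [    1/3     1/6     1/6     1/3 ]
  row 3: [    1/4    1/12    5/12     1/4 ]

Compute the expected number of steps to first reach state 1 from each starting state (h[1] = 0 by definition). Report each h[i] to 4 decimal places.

h = [5.6048, 0.0000, 6.0719, 6.5749]

First-step conditioning: h[1] = 0; for i ≠ 1, h[i] = 1 + Σ_k P[i][k]·h[k].
  h[0] = 1 + 1/4·h[0] + 1/6·h[2] + 1/3·h[3]
  h[2] = 1 + 1/3·h[0] + 1/6·h[2] + 1/3·h[3]
  h[3] = 1 + 1/4·h[0] + 5/12·h[2] + 1/4·h[3]
Solving the 3×3 linear system over states ≠ 1 gives exactly h = [936/167, 0, 1014/167, 1098/167] (h[1] = 0 is the target).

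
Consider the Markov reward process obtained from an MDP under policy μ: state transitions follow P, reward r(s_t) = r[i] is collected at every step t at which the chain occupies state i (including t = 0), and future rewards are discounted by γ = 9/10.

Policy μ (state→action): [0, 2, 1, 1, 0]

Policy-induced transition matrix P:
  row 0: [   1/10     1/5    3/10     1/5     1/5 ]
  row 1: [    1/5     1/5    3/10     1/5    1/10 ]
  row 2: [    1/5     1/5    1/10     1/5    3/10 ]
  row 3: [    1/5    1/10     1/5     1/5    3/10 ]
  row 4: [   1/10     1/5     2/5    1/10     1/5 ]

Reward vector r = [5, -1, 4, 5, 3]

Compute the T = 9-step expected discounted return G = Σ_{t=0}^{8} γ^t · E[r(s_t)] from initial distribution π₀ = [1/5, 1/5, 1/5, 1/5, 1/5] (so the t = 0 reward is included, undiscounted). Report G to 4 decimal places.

G = 19.6331

t=0: π = [0.2000, 0.2000, 0.2000, 0.2000, 0.2000], E[r] = 3.2000, γ^t·E[r] = 3.200000, running G = 3.200000
t=1: π = [0.1600, 0.1800, 0.2600, 0.1800, 0.2200], E[r] = 3.2200, γ^t·E[r] = 2.898000, running G = 6.098000
t=2: π = [0.1620, 0.1820, 0.2520, 0.1780, 0.2260], E[r] = 3.2040, γ^t·E[r] = 2.595240, running G = 8.693240
t=3: π = [0.1612, 0.1822, 0.2544, 0.1774, 0.2248], E[r] = 3.2028, γ^t·E[r] = 2.334841, running G = 11.028081
t=4: π = [0.1614, 0.1823, 0.2539, 0.1775, 0.2250], E[r] = 3.2027, γ^t·E[r] = 2.101265, running G = 13.129346
t=5: π = [0.1614, 0.1822, 0.2540, 0.1775, 0.2249], E[r] = 3.2027, γ^t·E[r] = 1.891172, running G = 15.020518
t=6: π = [0.1614, 0.1822, 0.2539, 0.1775, 0.2249], E[r] = 3.2027, γ^t·E[r] = 1.702052, running G = 16.722570
t=7: π = [0.1614, 0.1822, 0.2540, 0.1775, 0.2249], E[r] = 3.2027, γ^t·E[r] = 1.531847, running G = 18.254417
t=8: π = [0.1614, 0.1822, 0.2540, 0.1775, 0.2249], E[r] = 3.2027, γ^t·E[r] = 1.378662, running G = 19.633079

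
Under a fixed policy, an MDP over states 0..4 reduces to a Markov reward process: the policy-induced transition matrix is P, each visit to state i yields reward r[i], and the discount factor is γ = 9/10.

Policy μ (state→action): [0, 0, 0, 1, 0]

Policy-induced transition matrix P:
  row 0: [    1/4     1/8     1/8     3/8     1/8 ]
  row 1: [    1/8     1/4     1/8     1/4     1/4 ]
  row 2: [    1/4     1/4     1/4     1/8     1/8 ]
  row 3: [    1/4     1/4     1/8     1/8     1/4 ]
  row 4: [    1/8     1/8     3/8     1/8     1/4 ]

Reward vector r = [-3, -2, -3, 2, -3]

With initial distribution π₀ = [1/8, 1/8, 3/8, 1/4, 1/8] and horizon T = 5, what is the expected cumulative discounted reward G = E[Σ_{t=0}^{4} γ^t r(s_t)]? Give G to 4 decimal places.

G = -7.2783

t=0: π = [0.1250, 0.1250, 0.3750, 0.2500, 0.1250], E[r] = -1.6250, γ^t·E[r] = -1.625000, running G = -1.625000
t=1: π = [0.2188, 0.2188, 0.2031, 0.1719, 0.1875], E[r] = -1.9219, γ^t·E[r] = -1.729688, running G = -3.354688
t=2: π = [0.1992, 0.1992, 0.1973, 0.2070, 0.1973], E[r] = -1.7656, γ^t·E[r] = -1.430156, running G = -4.784844
t=3: π = [0.2004, 0.2004, 0.1990, 0.1997, 0.2004], E[r] = -1.8010, γ^t·E[r] = -1.312948, running G = -6.097791
t=4: π = [0.1999, 0.1999, 0.2000, 0.2002, 0.2001], E[r] = -1.7993, γ^t·E[r] = -1.180511, running G = -7.278303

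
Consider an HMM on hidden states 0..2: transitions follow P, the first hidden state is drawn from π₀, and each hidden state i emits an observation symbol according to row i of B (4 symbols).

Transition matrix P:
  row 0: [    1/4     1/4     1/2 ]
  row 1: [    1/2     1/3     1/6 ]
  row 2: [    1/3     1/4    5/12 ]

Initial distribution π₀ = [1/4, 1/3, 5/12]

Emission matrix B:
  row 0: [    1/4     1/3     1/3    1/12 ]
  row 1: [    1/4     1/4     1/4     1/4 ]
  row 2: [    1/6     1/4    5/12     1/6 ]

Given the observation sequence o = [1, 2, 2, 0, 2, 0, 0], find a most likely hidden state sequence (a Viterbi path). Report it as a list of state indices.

path = [2, 2, 2, 0, 2, 1, 0]

t=0: δ = [8.333e-02, 8.333e-02, 1.042e-01]  (obs o_0=1)
t=1: δ = [1.389e-02, 6.944e-03, 1.808e-02]  ψ = [1, 1, 2]  (obs o_1=2)
t=2: δ = [2.009e-03, 1.130e-03, 3.140e-03]  ψ = [2, 2, 2]  (obs o_2=2)
t=3: δ = [2.616e-04, 1.962e-04, 2.180e-04]  ψ = [2, 2, 2]  (obs o_3=0)
t=4: δ = [3.270e-05, 1.635e-05, 5.451e-05]  ψ = [1, 0, 0]  (obs o_4=2)
t=5: δ = [4.542e-06, 3.407e-06, 3.785e-06]  ψ = [2, 2, 2]  (obs o_5=0)
t=6: δ = [4.258e-07, 2.839e-07, 3.785e-07]  ψ = [1, 0, 0]  (obs o_6=0)
backtrack: best end state = 0; path = [2, 2, 2, 0, 2, 1, 0]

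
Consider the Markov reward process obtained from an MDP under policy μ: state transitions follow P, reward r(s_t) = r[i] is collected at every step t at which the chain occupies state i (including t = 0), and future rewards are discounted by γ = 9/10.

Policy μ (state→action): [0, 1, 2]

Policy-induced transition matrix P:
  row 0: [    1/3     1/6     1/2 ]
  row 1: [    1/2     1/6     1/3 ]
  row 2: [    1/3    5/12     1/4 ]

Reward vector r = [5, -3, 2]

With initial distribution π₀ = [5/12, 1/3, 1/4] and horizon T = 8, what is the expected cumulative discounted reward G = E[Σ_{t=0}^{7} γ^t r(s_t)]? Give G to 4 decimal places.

G = 10.3537

t=0: π = [0.4167, 0.3333, 0.2500], E[r] = 1.5833, γ^t·E[r] = 1.583333, running G = 1.583333
t=1: π = [0.3889, 0.2292, 0.3819], E[r] = 2.0208, γ^t·E[r] = 1.818750, running G = 3.402083
t=2: π = [0.3715, 0.2622, 0.3663], E[r] = 1.8038, γ^t·E[r] = 1.461094, running G = 4.863177
t=3: π = [0.3770, 0.2582, 0.3647], E[r] = 1.8398, γ^t·E[r] = 1.341246, running G = 6.204423
t=4: π = [0.3764, 0.2578, 0.3658], E[r] = 1.8399, γ^t·E[r] = 1.207145, running G = 7.411568
t=5: π = [0.3763, 0.2581, 0.3656], E[r] = 1.8384, γ^t·E[r] = 1.085539, running G = 8.497107
t=6: π = [0.3764, 0.2581, 0.3656], E[r] = 1.8387, γ^t·E[r] = 0.977185, running G = 9.474292
t=7: π = [0.3763, 0.2581, 0.3656], E[r] = 1.8387, γ^t·E[r] = 0.879452, running G = 10.353744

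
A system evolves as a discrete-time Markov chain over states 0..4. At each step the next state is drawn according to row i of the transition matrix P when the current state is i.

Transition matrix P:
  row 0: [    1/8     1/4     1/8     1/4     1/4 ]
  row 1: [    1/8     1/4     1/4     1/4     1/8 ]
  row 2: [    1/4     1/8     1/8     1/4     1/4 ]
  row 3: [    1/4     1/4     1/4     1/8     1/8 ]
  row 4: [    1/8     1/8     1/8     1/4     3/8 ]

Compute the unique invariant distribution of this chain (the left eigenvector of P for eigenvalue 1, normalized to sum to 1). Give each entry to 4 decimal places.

π = [0.1750, 0.1996, 0.1777, 0.2222, 0.2255]

Balance equations π_j = Σ_i π_i·P[i][j]:
  π_0 = 1/8·π_0 + 1/8·π_1 + 1/4·π_2 + 1/4·π_3 + 1/8·π_4
  π_1 = 1/4·π_0 + 1/4·π_1 + 1/8·π_2 + 1/4·π_3 + 1/8·π_4
  π_2 = 1/8·π_0 + 1/4·π_1 + 1/8·π_2 + 1/4·π_3 + 1/8·π_4
  π_3 = 1/4·π_0 + 1/4·π_1 + 1/4·π_2 + 1/8·π_3 + 1/4·π_4
  normalize: π_0 + π_1 + π_2 + π_3 + π_4 = 1
Solving the linear system gives exactly π = [704/4023, 803/4023, 715/4023, 2/9, 907/4023].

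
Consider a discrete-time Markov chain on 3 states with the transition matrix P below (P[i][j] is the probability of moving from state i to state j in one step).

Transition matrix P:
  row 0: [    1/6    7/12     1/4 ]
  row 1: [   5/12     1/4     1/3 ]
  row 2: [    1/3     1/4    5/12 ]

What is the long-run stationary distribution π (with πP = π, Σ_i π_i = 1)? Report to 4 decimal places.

Balance equations π_j = Σ_i π_i·P[i][j]:
  π_0 = 1/6·π_0 + 5/12·π_1 + 1/3·π_2
  π_1 = 7/12·π_0 + 1/4·π_1 + 1/4·π_2
  normalize: π_0 + π_1 + π_2 = 1
Solving the linear system gives exactly π = [51/164, 29/82, 55/164].

π = [0.3110, 0.3537, 0.3354]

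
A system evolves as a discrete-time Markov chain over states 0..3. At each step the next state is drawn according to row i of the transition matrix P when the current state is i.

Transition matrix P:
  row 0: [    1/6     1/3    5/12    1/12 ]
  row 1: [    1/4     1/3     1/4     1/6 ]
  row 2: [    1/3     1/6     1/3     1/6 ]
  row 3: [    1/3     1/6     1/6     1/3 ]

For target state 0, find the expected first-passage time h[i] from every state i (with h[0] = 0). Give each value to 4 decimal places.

h = [0.0000, 3.4737, 3.1579, 3.1579]

First-step conditioning: h[0] = 0; for i ≠ 0, h[i] = 1 + Σ_k P[i][k]·h[k].
  h[1] = 1 + 1/3·h[1] + 1/4·h[2] + 1/6·h[3]
  h[2] = 1 + 1/6·h[1] + 1/3·h[2] + 1/6·h[3]
  h[3] = 1 + 1/6·h[1] + 1/6·h[2] + 1/3·h[3]
Solving the 3×3 linear system over states ≠ 0 gives exactly h = [0, 66/19, 60/19, 60/19] (h[0] = 0 is the target).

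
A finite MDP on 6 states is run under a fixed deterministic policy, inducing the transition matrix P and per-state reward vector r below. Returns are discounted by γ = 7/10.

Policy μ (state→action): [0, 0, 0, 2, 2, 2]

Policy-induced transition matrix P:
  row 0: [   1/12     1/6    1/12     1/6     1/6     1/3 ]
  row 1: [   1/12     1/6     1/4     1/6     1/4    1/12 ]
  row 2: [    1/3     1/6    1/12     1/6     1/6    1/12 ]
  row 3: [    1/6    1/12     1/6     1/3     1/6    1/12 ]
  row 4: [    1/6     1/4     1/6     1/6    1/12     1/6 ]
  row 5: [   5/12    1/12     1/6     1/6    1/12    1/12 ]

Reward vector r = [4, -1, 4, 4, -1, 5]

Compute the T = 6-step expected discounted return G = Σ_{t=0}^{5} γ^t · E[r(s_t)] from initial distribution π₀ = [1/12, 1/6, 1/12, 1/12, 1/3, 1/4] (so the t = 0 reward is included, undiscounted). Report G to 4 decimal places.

G = 6.8400

t=0: π = [0.0833, 0.1667, 0.0833, 0.0833, 0.3333, 0.2500], E[r] = 1.7500, γ^t·E[r] = 1.750000, running G = 1.750000
t=1: π = [0.2222, 0.1667, 0.1667, 0.1806, 0.1319, 0.1319], E[r] = 2.6389, γ^t·E[r] = 1.847222, running G = 3.597222
t=2: π = [0.1950, 0.1516, 0.1481, 0.1968, 0.1586, 0.1499], E[r] = 2.5990, γ^t·E[r] = 1.273490, running G = 4.870712
t=3: π = [0.1999, 0.1510, 0.1507, 0.1995, 0.1536, 0.1453], E[r] = 2.6223, γ^t·E[r] = 0.899465, running G = 5.770177
t=4: π = [0.1989, 0.1507, 0.1500, 0.1999, 0.1543, 0.1461], E[r] = 2.6207, γ^t·E[r] = 0.629238, running G = 6.399415
t=5: π = [0.1991, 0.1507, 0.1502, 0.2000, 0.1542, 0.1459], E[r] = 2.6215, γ^t·E[r] = 0.440595, running G = 6.840010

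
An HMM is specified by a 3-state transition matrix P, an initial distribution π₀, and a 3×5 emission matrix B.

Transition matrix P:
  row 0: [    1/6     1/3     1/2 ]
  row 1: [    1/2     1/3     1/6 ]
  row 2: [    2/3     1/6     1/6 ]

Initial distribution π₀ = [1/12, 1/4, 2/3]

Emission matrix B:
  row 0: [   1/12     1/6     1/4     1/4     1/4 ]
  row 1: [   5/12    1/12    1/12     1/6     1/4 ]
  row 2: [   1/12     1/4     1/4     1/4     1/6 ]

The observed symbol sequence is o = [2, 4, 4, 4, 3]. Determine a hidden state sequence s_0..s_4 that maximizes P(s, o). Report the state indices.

t=0: δ = [2.083e-02, 2.083e-02, 1.667e-01]  (obs o_0=2)
t=1: δ = [2.778e-02, 6.944e-03, 4.630e-03]  ψ = [2, 2, 2]  (obs o_1=4)
t=2: δ = [1.157e-03, 2.315e-03, 2.315e-03]  ψ = [0, 0, 0]  (obs o_2=4)
t=3: δ = [3.858e-04, 1.929e-04, 9.645e-05]  ψ = [2, 1, 0]  (obs o_3=4)
t=4: δ = [2.411e-05, 2.143e-05, 4.823e-05]  ψ = [1, 0, 0]  (obs o_4=3)
backtrack: best end state = 2; path = [2, 0, 2, 0, 2]

path = [2, 0, 2, 0, 2]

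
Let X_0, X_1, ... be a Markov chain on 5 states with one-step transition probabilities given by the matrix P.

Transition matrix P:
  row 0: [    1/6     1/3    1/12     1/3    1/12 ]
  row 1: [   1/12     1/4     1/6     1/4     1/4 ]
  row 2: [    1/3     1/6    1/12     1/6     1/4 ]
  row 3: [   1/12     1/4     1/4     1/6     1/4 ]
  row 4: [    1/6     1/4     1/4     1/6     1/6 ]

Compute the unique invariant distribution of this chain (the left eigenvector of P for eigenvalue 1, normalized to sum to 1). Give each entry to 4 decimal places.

π = [0.1572, 0.2486, 0.1741, 0.2136, 0.2066]

Balance equations π_j = Σ_i π_i·P[i][j]:
  π_0 = 1/6·π_0 + 1/12·π_1 + 1/3·π_2 + 1/12·π_3 + 1/6·π_4
  π_1 = 1/3·π_0 + 1/4·π_1 + 1/6·π_2 + 1/4·π_3 + 1/4·π_4
  π_2 = 1/12·π_0 + 1/6·π_1 + 1/12·π_2 + 1/4·π_3 + 1/4·π_4
  π_3 = 1/3·π_0 + 1/4·π_1 + 1/6·π_2 + 1/6·π_3 + 1/6·π_4
  normalize: π_0 + π_1 + π_2 + π_3 + π_4 = 1
Solving the linear system gives exactly π = [3959/25190, 3131/12595, 877/5038, 538/2519, 2602/12595].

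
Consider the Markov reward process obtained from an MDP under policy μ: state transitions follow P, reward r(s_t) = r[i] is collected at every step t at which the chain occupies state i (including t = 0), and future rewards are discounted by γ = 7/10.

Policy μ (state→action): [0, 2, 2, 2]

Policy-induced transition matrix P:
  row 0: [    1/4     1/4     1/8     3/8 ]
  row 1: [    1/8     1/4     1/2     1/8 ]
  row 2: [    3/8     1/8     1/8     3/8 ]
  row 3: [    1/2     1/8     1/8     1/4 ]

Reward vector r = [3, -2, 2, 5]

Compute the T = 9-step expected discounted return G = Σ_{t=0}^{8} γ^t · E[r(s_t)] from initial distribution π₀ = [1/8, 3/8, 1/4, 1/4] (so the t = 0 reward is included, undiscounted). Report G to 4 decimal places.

G = 6.6578

t=0: π = [0.1250, 0.3750, 0.2500, 0.2500], E[r] = 1.3750, γ^t·E[r] = 1.375000, running G = 1.375000
t=1: π = [0.2969, 0.1875, 0.2656, 0.2500], E[r] = 2.2969, γ^t·E[r] = 1.607813, running G = 2.982813
t=2: π = [0.3223, 0.1855, 0.1953, 0.2969], E[r] = 2.4707, γ^t·E[r] = 1.210645, running G = 4.193457
t=3: π = [0.3254, 0.1885, 0.1946, 0.2915], E[r] = 2.4460, γ^t·E[r] = 0.838993, running G = 5.032450
t=4: π = [0.3236, 0.1892, 0.1957, 0.2914], E[r] = 2.4410, γ^t·E[r] = 0.586086, running G = 5.618537
t=5: π = [0.3237, 0.1891, 0.1960, 0.2913], E[r] = 2.4410, γ^t·E[r] = 0.410260, running G = 6.028797
t=6: π = [0.3237, 0.1891, 0.1959, 0.2913], E[r] = 2.4412, γ^t·E[r] = 0.287208, running G = 6.316005
t=7: π = [0.3237, 0.1891, 0.1959, 0.2913], E[r] = 2.4412, γ^t·E[r] = 0.201046, running G = 6.517051
t=8: π = [0.3237, 0.1891, 0.1959, 0.2913], E[r] = 2.4412, γ^t·E[r] = 0.140732, running G = 6.657783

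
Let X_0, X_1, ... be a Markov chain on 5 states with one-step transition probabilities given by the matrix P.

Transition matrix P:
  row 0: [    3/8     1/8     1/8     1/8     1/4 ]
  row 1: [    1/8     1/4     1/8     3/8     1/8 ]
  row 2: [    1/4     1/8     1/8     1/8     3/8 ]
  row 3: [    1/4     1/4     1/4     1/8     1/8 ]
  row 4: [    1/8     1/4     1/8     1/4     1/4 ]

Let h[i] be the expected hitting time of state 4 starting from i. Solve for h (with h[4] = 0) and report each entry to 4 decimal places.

h = [4.4138, 5.2107, 3.8621, 4.9962, 0.0000]

First-step conditioning: h[4] = 0; for i ≠ 4, h[i] = 1 + Σ_k P[i][k]·h[k].
  h[0] = 1 + 3/8·h[0] + 1/8·h[1] + 1/8·h[2] + 1/8·h[3]
  h[1] = 1 + 1/8·h[0] + 1/4·h[1] + 1/8·h[2] + 3/8·h[3]
  h[2] = 1 + 1/4·h[0] + 1/8·h[1] + 1/8·h[2] + 1/8·h[3]
  h[3] = 1 + 1/4·h[0] + 1/4·h[1] + 1/4·h[2] + 1/8·h[3]
Solving the 4×4 linear system over states ≠ 4 gives exactly h = [128/29, 1360/261, 112/29, 1304/261, 0] (h[4] = 0 is the target).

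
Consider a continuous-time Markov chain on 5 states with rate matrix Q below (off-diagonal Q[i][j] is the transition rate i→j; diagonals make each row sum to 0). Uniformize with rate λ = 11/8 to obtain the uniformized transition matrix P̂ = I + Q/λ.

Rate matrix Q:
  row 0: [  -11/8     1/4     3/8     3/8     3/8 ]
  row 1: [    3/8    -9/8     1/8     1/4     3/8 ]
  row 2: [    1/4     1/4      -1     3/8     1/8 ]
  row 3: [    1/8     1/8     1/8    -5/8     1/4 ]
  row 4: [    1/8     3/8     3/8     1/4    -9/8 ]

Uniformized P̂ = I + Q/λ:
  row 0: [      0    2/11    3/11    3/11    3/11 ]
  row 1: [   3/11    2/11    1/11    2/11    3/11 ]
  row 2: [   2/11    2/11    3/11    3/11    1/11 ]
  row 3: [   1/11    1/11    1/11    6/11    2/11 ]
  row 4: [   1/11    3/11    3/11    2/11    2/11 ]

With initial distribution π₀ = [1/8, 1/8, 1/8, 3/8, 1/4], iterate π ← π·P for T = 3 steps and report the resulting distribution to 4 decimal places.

t=0: π = [0.1250, 0.1250, 0.1250, 0.3750, 0.2500]
t=1: π = [0.1136, 0.1705, 0.1818, 0.3409, 0.1932]
t=2: π = [0.1281, 0.1684, 0.1798, 0.3326, 0.1911]
t=3: π = [0.1262, 0.1690, 0.1816, 0.3308, 0.1924]

π = [0.1262, 0.1690, 0.1816, 0.3308, 0.1924]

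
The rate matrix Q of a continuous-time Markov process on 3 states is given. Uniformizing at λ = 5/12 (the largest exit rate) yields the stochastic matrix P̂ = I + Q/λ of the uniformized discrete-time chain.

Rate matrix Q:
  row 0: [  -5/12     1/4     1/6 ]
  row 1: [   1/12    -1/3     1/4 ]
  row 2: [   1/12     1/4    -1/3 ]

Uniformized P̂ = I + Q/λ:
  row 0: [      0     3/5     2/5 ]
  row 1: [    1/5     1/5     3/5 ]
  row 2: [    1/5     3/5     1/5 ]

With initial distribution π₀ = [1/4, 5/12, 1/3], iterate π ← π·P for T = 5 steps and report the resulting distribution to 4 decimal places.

π = [0.1666, 0.4287, 0.4047]

t=0: π = [0.2500, 0.4167, 0.3333]
t=1: π = [0.1500, 0.4333, 0.4167]
t=2: π = [0.1700, 0.4267, 0.4033]
t=3: π = [0.1660, 0.4293, 0.4047]
t=4: π = [0.1668, 0.4283, 0.4049]
t=5: π = [0.1666, 0.4287, 0.4047]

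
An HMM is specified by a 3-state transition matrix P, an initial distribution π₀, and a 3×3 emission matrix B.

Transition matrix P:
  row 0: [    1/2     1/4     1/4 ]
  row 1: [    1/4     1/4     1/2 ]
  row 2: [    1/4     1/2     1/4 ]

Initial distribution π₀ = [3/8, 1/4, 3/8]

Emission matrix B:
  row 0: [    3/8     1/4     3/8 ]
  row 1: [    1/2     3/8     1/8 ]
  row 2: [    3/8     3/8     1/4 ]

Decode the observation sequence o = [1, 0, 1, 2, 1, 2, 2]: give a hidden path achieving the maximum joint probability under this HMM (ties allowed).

path = [2, 1, 2, 0, 0, 0, 0]

t=0: δ = [9.375e-02, 9.375e-02, 1.406e-01]  (obs o_0=1)
t=1: δ = [1.758e-02, 3.516e-02, 1.758e-02]  ψ = [0, 2, 1]  (obs o_1=0)
t=2: δ = [2.197e-03, 3.296e-03, 6.592e-03]  ψ = [0, 1, 1]  (obs o_2=1)
t=3: δ = [6.180e-04, 4.120e-04, 4.120e-04]  ψ = [2, 2, 1]  (obs o_3=2)
t=4: δ = [7.725e-05, 7.725e-05, 7.725e-05]  ψ = [0, 2, 1]  (obs o_4=1)
t=5: δ = [1.448e-05, 4.828e-06, 9.656e-06]  ψ = [0, 2, 1]  (obs o_5=2)
t=6: δ = [2.716e-06, 6.035e-07, 9.052e-07]  ψ = [0, 2, 0]  (obs o_6=2)
backtrack: best end state = 0; path = [2, 1, 2, 0, 0, 0, 0]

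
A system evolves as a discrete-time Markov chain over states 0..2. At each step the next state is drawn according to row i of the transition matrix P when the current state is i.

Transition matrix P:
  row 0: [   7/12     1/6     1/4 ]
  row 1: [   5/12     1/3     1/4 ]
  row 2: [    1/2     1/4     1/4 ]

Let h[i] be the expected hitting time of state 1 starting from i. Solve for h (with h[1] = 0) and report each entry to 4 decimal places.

h = [5.3333, 0.0000, 4.8889]

First-step conditioning: h[1] = 0; for i ≠ 1, h[i] = 1 + Σ_k P[i][k]·h[k].
  h[0] = 1 + 7/12·h[0] + 1/4·h[2]
  h[2] = 1 + 1/2·h[0] + 1/4·h[2]
Solving the 2×2 linear system over states ≠ 1 gives exactly h = [16/3, 0, 44/9] (h[1] = 0 is the target).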